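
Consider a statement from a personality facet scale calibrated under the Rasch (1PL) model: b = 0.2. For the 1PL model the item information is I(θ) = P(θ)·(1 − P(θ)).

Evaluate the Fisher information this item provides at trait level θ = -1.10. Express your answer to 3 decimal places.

0.168

P = 1/(1+e^{1.3000}) = 0.2142
P(1−P) = 0.2142 × 0.7858 = 0.1683
I = P(1−P) = 0.16830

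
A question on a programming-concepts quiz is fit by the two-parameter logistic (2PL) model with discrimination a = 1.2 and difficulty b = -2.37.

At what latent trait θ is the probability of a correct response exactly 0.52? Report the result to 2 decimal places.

-2.30

P(θ) = 1 / (1 + exp(−a(θ − b)))
logit = ln(0.5200/0.4800) = 0.0800
θ = b + logit/(a) = -2.37 + 0.0800/1.2000 = -2.3033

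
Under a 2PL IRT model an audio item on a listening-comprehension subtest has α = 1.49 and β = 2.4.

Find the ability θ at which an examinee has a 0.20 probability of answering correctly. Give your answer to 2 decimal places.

1.47

P(θ) = 1 / (1 + exp(−α(θ − β)))
logit = ln(0.2000/0.8000) = -1.3863
θ = β + logit/(α) = 2.4 + (-1.3863)/1.4900 = 1.4696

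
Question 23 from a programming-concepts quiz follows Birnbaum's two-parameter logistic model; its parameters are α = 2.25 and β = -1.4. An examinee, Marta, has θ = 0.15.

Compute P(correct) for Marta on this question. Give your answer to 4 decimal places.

0.9703

P(θ) = 1 / (1 + exp(−α(θ − β)))
Exponent: 2.25 × (0.15 − (-1.4)) = 3.4875
1/(1 + e^{-3.4875}) = 0.9703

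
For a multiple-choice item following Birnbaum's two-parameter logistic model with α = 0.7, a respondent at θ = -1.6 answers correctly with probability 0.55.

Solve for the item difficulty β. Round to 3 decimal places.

P(θ) = 1 / (1 + exp(−α(θ − β)))
logit(0.55) = ln(0.55/0.45) = 0.2007
β = θ − logit/(α) = -1.6 − 0.2007/0.7000 = -1.8867

-1.887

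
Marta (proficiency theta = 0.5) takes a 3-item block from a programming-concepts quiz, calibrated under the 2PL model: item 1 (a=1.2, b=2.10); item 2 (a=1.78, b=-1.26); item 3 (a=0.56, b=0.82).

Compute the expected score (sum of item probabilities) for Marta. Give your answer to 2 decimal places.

P(theta) = 1 / (1 + exp(−a(theta − b)))
P_1 = 1/(1+e^{1.9200}) = 0.1279
P_2 = 1/(1+e^{-3.1328}) = 0.9582
P_3 = 1/(1+e^{0.1792}) = 0.4553
E[score] = 0.1279 + 0.9582 + 0.4553 = 1.5414

1.54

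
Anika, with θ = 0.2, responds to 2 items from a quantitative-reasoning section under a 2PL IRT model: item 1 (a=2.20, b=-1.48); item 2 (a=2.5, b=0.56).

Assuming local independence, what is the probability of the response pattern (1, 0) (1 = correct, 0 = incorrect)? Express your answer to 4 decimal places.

P(θ) = 1 / (1 + exp(−a(θ − b)))
P_1 = 1/(1+e^{-3.6960}) = 0.9758
P_2 = 1/(1+e^{0.9000}) = 0.2891
L = P_1 × (1−P_2) = 0.9758 × 0.7109 = 0.69373

0.6937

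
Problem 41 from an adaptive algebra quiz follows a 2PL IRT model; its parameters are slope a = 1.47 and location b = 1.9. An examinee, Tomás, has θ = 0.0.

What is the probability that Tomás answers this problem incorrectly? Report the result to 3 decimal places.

0.942

P(θ) = 1 / (1 + exp(−a(θ − b)))
Exponent: 1.47 × (0.0 − 1.9) = -2.7930
1/(1 + e^{2.7930}) = 0.0577
P(incorrect) = 1 − 0.0577 = 0.9423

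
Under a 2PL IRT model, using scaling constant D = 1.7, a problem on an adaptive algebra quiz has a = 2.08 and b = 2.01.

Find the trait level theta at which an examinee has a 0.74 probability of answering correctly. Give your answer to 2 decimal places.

2.31

P(theta) = 1 / (1 + exp(−D·a(theta − b)))
logit = ln(0.7400/0.2600) = 1.0460
theta = b + logit/(1.7·a) = 2.01 + 1.0460/3.5360 = 2.3058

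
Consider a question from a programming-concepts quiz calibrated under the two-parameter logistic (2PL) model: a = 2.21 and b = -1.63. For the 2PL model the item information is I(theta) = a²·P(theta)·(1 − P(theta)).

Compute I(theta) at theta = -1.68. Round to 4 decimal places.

P = 1/(1+e^{0.1105}) = 0.4724
P(1−P) = 0.4724 × 0.5276 = 0.2492
I = a² × P(1−P) = 2.21² × 0.2492 = 1.21731

1.2173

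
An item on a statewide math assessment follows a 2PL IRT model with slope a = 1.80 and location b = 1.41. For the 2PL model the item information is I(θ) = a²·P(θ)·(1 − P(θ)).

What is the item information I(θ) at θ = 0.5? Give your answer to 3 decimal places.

P = 1/(1+e^{1.6380}) = 0.1627
P(1−P) = 0.1627 × 0.8373 = 0.1363
I = a² × P(1−P) = 1.80² × 0.1363 = 0.44146

0.441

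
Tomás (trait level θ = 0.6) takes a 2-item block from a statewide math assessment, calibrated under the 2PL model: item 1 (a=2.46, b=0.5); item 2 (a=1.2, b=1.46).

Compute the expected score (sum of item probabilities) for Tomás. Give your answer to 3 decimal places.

P(θ) = 1 / (1 + exp(−a(θ − b)))
P_1 = 1/(1+e^{-0.2460}) = 0.5612
P_2 = 1/(1+e^{1.0320}) = 0.2627
E[score] = 0.5612 + 0.2627 = 0.8239

0.824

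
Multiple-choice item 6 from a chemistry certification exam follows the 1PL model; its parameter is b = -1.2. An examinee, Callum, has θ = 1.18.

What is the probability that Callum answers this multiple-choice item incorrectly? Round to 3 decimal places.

P(θ) = 1 / (1 + exp(−(θ − b)))
Exponent: (1.18 − (-1.2)) = 2.3800
1/(1 + e^{-2.3800}) = 0.9153
P = 0.9153
P(incorrect) = 1 − 0.9153 = 0.0847

0.085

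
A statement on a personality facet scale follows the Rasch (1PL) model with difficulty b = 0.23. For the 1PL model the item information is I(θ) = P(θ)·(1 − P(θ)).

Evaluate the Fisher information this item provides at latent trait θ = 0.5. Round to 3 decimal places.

0.245

P = 1/(1+e^{-0.2700}) = 0.5671
P(1−P) = 0.5671 × 0.4329 = 0.2455
I = P(1−P) = 0.24550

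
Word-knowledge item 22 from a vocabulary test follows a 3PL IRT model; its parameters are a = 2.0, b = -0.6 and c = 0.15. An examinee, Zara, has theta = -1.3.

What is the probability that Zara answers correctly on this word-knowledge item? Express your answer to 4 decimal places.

P(theta) = c + (1 − c) · 1 / (1 + exp(−a(theta − b)))
Exponent: 2.0 × (-1.3 − (-0.6)) = -1.4000
1/(1 + e^{1.4000}) = 0.1978
P = 0.15 + 0.85 × 0.1978 = 0.3181

0.3181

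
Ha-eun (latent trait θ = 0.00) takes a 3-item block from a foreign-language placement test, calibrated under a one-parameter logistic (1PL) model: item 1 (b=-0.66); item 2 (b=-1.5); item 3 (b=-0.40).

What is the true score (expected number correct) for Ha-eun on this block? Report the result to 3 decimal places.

P(θ) = 1 / (1 + exp(−(θ − b)))
P_1 = 1/(1+e^{-0.6600}) = 0.6593
P_2 = 1/(1+e^{-1.5000}) = 0.8176
P_3 = 1/(1+e^{-0.4000}) = 0.5987
E[score] = 0.6593 + 0.8176 + 0.5987 = 2.0755

2.076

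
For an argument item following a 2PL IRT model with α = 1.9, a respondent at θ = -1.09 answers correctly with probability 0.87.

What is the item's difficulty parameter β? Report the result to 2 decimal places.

P(θ) = 1 / (1 + exp(−α(θ − β)))
logit(0.87) = ln(0.87/0.13) = 1.9010
β = θ − logit/(α) = -1.09 − 1.9010/1.9000 = -2.0905

-2.09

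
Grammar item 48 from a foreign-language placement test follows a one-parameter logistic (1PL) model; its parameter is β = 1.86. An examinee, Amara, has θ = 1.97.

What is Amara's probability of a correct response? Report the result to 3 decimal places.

0.527

P(θ) = 1 / (1 + exp(−(θ − β)))
Exponent: (1.97 − 1.86) = 0.1100
1/(1 + e^{-0.1100}) = 0.5275
P = 0.5275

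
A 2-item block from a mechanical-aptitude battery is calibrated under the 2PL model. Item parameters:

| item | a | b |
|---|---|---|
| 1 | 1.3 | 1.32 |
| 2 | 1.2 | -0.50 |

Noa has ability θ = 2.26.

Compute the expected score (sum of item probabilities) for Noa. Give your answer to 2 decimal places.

1.74

P(θ) = 1 / (1 + exp(−a(θ − b)))
P_1 = 1/(1+e^{-1.2220}) = 0.7724
P_2 = 1/(1+e^{-3.3120}) = 0.9648
E[score] = 0.7724 + 0.9648 = 1.7373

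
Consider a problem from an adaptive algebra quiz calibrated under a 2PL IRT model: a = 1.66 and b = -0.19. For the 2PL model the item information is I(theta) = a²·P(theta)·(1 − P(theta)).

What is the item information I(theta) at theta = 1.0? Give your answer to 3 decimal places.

P = 1/(1+e^{-1.9754}) = 0.8782
P(1−P) = 0.8782 × 0.1218 = 0.1070
I = a² × P(1−P) = 1.66² × 0.1070 = 0.29477

0.295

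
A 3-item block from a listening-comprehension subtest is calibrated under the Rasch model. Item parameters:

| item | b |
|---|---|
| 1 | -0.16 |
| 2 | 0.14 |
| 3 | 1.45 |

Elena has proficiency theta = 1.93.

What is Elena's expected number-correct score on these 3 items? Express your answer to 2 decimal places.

P(theta) = 1 / (1 + exp(−(theta − b)))
P_1 = 1/(1+e^{-2.0900}) = 0.8899
P_2 = 1/(1+e^{-1.7900}) = 0.8569
P_3 = 1/(1+e^{-0.4800}) = 0.6177
E[score] = 0.8899 + 0.8569 + 0.6177 = 2.3646

2.36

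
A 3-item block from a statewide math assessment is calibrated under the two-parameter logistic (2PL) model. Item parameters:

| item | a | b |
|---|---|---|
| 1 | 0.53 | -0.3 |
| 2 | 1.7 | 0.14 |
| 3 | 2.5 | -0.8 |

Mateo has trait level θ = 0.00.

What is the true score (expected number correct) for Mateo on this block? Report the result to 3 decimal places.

P(θ) = 1 / (1 + exp(−a(θ − b)))
P_1 = 1/(1+e^{-0.1590}) = 0.5397
P_2 = 1/(1+e^{0.2380}) = 0.4408
P_3 = 1/(1+e^{-2.0000}) = 0.8808
E[score] = 0.5397 + 0.4408 + 0.8808 = 1.8612

1.861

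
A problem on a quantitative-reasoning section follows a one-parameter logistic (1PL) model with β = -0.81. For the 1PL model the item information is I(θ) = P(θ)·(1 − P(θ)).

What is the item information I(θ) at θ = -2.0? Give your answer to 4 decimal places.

0.1788

P = 1/(1+e^{1.1900}) = 0.2333
P(1−P) = 0.2333 × 0.7667 = 0.1788
I = P(1−P) = 0.17885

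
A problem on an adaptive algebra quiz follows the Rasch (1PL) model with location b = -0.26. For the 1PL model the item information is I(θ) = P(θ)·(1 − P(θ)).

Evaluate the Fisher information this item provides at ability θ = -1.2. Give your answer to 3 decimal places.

P = 1/(1+e^{0.9400}) = 0.2809
P(1−P) = 0.2809 × 0.7191 = 0.2020
I = P(1−P) = 0.20200

0.202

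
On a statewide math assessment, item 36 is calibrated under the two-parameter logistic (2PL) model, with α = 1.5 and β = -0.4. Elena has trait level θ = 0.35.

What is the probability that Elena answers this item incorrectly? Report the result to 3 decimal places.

0.245

P(θ) = 1 / (1 + exp(−α(θ − β)))
Exponent: 1.5 × (0.35 − (-0.4)) = 1.1250
1/(1 + e^{-1.1250}) = 0.7549
P(incorrect) = 1 − 0.7549 = 0.2451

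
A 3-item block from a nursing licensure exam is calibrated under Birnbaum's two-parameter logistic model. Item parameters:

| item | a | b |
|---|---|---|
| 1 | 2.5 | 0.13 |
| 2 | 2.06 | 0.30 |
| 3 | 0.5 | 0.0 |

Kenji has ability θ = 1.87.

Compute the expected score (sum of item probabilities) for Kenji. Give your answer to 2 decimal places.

P(θ) = 1 / (1 + exp(−a(θ − b)))
P_1 = 1/(1+e^{-4.3500}) = 0.9873
P_2 = 1/(1+e^{-3.2342}) = 0.9621
P_3 = 1/(1+e^{-0.9350}) = 0.7181
E[score] = 0.9873 + 0.9621 + 0.7181 = 2.6674

2.67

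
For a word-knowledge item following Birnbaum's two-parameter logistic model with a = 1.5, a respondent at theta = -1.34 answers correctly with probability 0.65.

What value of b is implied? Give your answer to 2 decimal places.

-1.75

P(theta) = 1 / (1 + exp(−a(theta − b)))
logit(0.65) = ln(0.65/0.35) = 0.6190
b = theta − logit/(a) = -1.34 − 0.6190/1.5000 = -1.7527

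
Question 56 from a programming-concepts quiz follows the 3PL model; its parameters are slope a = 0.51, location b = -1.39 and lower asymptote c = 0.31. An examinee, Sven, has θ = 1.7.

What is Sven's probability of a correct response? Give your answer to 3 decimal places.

P(θ) = c + (1 − c) · 1 / (1 + exp(−a(θ − b)))
Exponent: 0.51 × (1.7 − (-1.39)) = 1.5759
1/(1 + e^{-1.5759}) = 0.8286
P = 0.31 + 0.69 × 0.8286 = 0.8817

0.882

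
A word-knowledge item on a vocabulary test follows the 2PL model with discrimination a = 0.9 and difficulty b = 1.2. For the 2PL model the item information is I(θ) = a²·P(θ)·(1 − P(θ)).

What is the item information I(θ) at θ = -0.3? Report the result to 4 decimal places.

P = 1/(1+e^{1.3500}) = 0.2059
P(1−P) = 0.2059 × 0.7941 = 0.1635
I = a² × P(1−P) = 0.9² × 0.1635 = 0.13243

0.1324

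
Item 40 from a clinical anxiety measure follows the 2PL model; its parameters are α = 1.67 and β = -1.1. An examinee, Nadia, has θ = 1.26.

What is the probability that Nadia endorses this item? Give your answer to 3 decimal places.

0.981

P(θ) = 1 / (1 + exp(−α(θ − β)))
Exponent: 1.67 × (1.26 − (-1.1)) = 3.9412
1/(1 + e^{-3.9412}) = 0.9809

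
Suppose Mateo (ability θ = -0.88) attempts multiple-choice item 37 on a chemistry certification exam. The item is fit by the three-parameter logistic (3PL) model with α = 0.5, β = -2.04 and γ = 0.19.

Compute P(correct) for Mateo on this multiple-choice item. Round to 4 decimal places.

P(θ) = γ + (1 − γ) · 1 / (1 + exp(−α(θ − β)))
Exponent: 0.5 × (-0.88 − (-2.04)) = 0.5800
1/(1 + e^{-0.5800}) = 0.6411
P = 0.19 + 0.81 × 0.6411 = 0.7093

0.7093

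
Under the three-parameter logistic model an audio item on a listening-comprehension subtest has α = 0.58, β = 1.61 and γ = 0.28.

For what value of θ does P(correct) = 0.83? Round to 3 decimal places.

3.634

P(θ) = γ + (1 − γ) · 1 / (1 + exp(−α(θ − β)))
Remove guessing floor: (0.83 − 0.28)/(1 − 0.28) = 0.7639
logit = ln(0.7639/0.2361) = 1.1741
θ = β + logit/(α) = 1.61 + 1.1741/0.5800 = 3.6343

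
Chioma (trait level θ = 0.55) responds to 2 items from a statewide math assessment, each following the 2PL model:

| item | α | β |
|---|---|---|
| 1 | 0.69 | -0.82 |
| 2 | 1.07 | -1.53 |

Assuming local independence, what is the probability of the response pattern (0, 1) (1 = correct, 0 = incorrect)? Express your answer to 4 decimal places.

P(θ) = 1 / (1 + exp(−α(θ − β)))
P_1 = 1/(1+e^{-0.9453}) = 0.7202
P_2 = 1/(1+e^{-2.2256}) = 0.9025
L = (1−P_1) × P_2 = 0.2798 × 0.9025 = 0.25255

0.2526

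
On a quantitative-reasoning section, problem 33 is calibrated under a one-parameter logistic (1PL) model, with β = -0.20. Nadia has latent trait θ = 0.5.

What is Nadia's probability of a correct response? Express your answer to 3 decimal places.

P(θ) = 1 / (1 + exp(−(θ − β)))
Exponent: (0.5 − (-0.20)) = 0.7000
1/(1 + e^{-0.7000}) = 0.6682
P = 0.6682

0.668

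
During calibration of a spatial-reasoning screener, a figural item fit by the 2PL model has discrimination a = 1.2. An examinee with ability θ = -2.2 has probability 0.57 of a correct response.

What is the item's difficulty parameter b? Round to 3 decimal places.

P(θ) = 1 / (1 + exp(−a(θ − b)))
logit(0.57) = ln(0.57/0.43) = 0.2819
b = θ − logit/(a) = -2.2 − 0.2819/1.2000 = -2.4349

-2.435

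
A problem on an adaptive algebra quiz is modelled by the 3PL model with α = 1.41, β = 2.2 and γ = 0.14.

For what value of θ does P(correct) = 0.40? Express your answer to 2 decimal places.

1.61

P(θ) = γ + (1 − γ) · 1 / (1 + exp(−α(θ − β)))
Remove guessing floor: (0.40 − 0.14)/(1 − 0.14) = 0.3023
logit = ln(0.3023/0.6977) = -0.8362
θ = β + logit/(α) = 2.2 + (-0.8362)/1.4100 = 1.6069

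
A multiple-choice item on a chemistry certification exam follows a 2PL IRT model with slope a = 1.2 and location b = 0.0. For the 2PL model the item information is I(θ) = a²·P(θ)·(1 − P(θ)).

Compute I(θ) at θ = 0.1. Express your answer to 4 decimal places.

P = 1/(1+e^{-0.1200}) = 0.5300
P(1−P) = 0.5300 × 0.4700 = 0.2491
I = a² × P(1−P) = 1.2² × 0.2491 = 0.35871

0.3587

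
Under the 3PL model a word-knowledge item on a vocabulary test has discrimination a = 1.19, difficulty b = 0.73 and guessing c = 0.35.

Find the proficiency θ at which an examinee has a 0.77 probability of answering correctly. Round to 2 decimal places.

1.24

P(θ) = c + (1 − c) · 1 / (1 + exp(−a(θ − b)))
Remove guessing floor: (0.77 − 0.35)/(1 − 0.35) = 0.6462
logit = ln(0.6462/0.3538) = 0.6022
θ = b + logit/(a) = 0.73 + 0.6022/1.1900 = 1.2360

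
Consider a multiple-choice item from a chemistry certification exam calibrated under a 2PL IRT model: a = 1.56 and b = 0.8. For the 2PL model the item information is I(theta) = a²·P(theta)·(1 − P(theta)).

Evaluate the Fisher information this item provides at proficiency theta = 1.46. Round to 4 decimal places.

P = 1/(1+e^{-1.0296}) = 0.7368
P(1−P) = 0.7368 × 0.2632 = 0.1939
I = a² × P(1−P) = 1.56² × 0.1939 = 0.47189

0.4719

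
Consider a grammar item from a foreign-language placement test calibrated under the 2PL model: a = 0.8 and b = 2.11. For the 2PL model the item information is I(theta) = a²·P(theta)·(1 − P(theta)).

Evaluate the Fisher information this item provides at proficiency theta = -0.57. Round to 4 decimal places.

0.0601

P = 1/(1+e^{2.1440}) = 0.1049
P(1−P) = 0.1049 × 0.8951 = 0.0939
I = a² × P(1−P) = 0.8² × 0.0939 = 0.06009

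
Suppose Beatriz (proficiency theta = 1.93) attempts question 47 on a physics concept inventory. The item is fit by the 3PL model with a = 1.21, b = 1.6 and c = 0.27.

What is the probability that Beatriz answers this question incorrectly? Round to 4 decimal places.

0.2931

P(theta) = c + (1 − c) · 1 / (1 + exp(−a(theta − b)))
Exponent: 1.21 × (1.93 − 1.6) = 0.3993
1/(1 + e^{-0.3993}) = 0.5985
P = 0.27 + 0.73 × 0.5985 = 0.7069
P(incorrect) = 1 − 0.7069 = 0.2931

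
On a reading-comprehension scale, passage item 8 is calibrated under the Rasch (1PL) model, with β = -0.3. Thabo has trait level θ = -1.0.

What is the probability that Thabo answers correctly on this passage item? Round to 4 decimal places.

P(θ) = 1 / (1 + exp(−(θ − β)))
Exponent: (-1.0 − (-0.3)) = -0.7000
1/(1 + e^{0.7000}) = 0.3318
P = 0.3318

0.3318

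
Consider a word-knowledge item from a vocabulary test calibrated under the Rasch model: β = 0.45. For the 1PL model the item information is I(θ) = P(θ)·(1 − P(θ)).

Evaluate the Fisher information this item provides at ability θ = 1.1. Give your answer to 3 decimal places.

0.225

P = 1/(1+e^{-0.6500}) = 0.6570
P(1−P) = 0.6570 × 0.3430 = 0.2253
I = P(1−P) = 0.22535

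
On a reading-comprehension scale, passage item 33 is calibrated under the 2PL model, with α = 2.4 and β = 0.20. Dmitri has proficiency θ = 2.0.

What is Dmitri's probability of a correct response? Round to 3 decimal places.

P(θ) = 1 / (1 + exp(−α(θ − β)))
Exponent: 2.4 × (2.0 − 0.20) = 4.3200
1/(1 + e^{-4.3200}) = 0.9869

0.987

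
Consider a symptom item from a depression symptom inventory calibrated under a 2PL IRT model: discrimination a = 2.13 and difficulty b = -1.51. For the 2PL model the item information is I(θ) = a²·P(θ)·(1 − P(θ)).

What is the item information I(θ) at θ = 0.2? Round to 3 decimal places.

0.113

P = 1/(1+e^{-3.6423}) = 0.9745
P(1−P) = 0.9745 × 0.0255 = 0.0249
I = a² × P(1−P) = 2.13² × 0.0249 = 0.11284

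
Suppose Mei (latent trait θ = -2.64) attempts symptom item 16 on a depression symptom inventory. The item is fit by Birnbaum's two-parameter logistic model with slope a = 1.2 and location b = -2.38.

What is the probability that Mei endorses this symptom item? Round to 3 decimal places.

0.423

P(θ) = 1 / (1 + exp(−a(θ − b)))
Exponent: 1.2 × (-2.64 − (-2.38)) = -0.3120
1/(1 + e^{0.3120}) = 0.4226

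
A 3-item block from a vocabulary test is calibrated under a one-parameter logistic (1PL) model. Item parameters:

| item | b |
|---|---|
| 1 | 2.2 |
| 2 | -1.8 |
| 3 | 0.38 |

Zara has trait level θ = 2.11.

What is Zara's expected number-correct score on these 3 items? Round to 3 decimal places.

P(θ) = 1 / (1 + exp(−(θ − b)))
P_1 = 1/(1+e^{0.0900}) = 0.4775
P_2 = 1/(1+e^{-3.9100}) = 0.9804
P_3 = 1/(1+e^{-1.7300}) = 0.8494
E[score] = 0.4775 + 0.9804 + 0.8494 = 2.3073

2.307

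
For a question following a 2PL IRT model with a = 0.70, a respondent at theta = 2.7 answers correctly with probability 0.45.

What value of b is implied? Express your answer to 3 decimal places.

2.987

P(theta) = 1 / (1 + exp(−a(theta − b)))
logit(0.45) = ln(0.45/0.55) = -0.2007
b = theta − logit/(a) = 2.7 − (-0.2007)/0.7000 = 2.9867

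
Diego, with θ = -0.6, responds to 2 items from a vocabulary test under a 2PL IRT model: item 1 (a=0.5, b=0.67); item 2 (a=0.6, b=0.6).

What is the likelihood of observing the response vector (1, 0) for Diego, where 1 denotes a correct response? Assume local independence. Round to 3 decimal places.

P(θ) = 1 / (1 + exp(−a(θ − b)))
P_1 = 1/(1+e^{0.6350}) = 0.3464
P_2 = 1/(1+e^{0.7200}) = 0.3274
L = P_1 × (1−P_2) = 0.3464 × 0.6726 = 0.23298

0.233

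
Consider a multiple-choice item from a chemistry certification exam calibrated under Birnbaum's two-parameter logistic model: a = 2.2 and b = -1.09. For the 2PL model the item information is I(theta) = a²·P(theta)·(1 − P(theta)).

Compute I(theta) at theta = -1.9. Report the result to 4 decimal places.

P = 1/(1+e^{1.7820}) = 0.1441
P(1−P) = 0.1441 × 0.8559 = 0.1233
I = a² × P(1−P) = 2.2² × 0.1233 = 0.59679

0.5968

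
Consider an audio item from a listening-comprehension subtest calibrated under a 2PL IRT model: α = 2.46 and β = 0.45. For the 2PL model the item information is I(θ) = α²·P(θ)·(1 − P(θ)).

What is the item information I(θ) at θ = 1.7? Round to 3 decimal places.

0.255

P = 1/(1+e^{-3.0750}) = 0.9558
P(1−P) = 0.9558 × 0.0442 = 0.0422
I = α² × P(1−P) = 2.46² × 0.0422 = 0.25538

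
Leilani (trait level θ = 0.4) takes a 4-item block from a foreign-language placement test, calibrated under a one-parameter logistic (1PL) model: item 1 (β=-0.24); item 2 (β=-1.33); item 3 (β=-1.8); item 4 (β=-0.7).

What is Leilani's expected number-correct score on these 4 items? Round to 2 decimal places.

3.15

P(θ) = 1 / (1 + exp(−(θ − β)))
P_1 = 1/(1+e^{-0.6400}) = 0.6548
P_2 = 1/(1+e^{-1.7300}) = 0.8494
P_3 = 1/(1+e^{-2.2000}) = 0.9002
P_4 = 1/(1+e^{-1.1000}) = 0.7503
E[score] = 0.6548 + 0.8494 + 0.9002 + 0.7503 = 3.1547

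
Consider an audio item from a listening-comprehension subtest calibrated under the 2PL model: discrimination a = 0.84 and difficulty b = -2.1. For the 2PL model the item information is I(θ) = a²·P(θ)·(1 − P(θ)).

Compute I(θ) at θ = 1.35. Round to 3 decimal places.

P = 1/(1+e^{-2.8980}) = 0.9477
P(1−P) = 0.9477 × 0.0523 = 0.0495
I = a² × P(1−P) = 0.84² × 0.0495 = 0.03494

0.035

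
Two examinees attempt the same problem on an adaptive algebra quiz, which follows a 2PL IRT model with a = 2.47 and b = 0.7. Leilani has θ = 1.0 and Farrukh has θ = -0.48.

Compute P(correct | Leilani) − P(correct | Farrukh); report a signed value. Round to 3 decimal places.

0.626

P(θ) = 1 / (1 + exp(−a(θ − b)))
P(Leilani) = 0.6772  [exponent 0.7410]
P(Farrukh) = 0.0514  [exponent -2.9146]
Difference = 0.6772 − 0.0514 = 0.6258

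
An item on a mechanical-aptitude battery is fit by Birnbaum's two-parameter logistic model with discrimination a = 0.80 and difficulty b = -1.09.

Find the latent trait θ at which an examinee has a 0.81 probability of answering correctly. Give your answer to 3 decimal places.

P(θ) = 1 / (1 + exp(−a(θ − b)))
logit = ln(0.8100/0.1900) = 1.4500
θ = b + logit/(a) = -1.09 + 1.4500/0.8000 = 0.7225

0.723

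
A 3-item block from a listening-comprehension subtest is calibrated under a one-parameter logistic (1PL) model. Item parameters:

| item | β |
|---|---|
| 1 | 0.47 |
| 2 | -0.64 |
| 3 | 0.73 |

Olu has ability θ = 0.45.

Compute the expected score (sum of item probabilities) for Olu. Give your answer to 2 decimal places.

P(θ) = 1 / (1 + exp(−(θ − β)))
P_1 = 1/(1+e^{0.0200}) = 0.4950
P_2 = 1/(1+e^{-1.0900}) = 0.7484
P_3 = 1/(1+e^{0.2800}) = 0.4305
E[score] = 0.4950 + 0.7484 + 0.4305 = 1.6738

1.67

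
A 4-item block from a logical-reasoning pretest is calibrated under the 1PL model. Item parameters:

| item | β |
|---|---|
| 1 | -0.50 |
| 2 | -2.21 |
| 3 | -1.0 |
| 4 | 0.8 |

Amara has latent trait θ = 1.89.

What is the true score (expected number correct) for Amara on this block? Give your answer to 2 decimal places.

P(θ) = 1 / (1 + exp(−(θ − β)))
P_1 = 1/(1+e^{-2.3900}) = 0.9161
P_2 = 1/(1+e^{-4.1000}) = 0.9837
P_3 = 1/(1+e^{-2.8900}) = 0.9473
P_4 = 1/(1+e^{-1.0900}) = 0.7484
E[score] = 0.9161 + 0.9837 + 0.9473 + 0.7484 = 3.5955

3.60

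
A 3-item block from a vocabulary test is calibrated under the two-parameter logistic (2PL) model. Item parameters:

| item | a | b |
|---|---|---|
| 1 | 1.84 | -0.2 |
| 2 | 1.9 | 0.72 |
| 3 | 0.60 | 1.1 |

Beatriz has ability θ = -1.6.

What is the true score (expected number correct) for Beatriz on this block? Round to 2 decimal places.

0.25

P(θ) = 1 / (1 + exp(−a(θ − b)))
P_1 = 1/(1+e^{2.5760}) = 0.0707
P_2 = 1/(1+e^{4.4080}) = 0.0120
P_3 = 1/(1+e^{1.6200}) = 0.1652
E[score] = 0.0707 + 0.0120 + 0.1652 = 0.2479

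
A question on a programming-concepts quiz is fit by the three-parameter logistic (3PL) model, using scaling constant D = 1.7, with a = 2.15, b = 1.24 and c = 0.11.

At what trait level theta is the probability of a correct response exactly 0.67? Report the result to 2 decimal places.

P(theta) = c + (1 − c) · 1 / (1 + exp(−D·a(theta − b)))
Remove guessing floor: (0.67 − 0.11)/(1 − 0.11) = 0.6292
logit = ln(0.6292/0.3708) = 0.5288
theta = b + logit/(1.7·a) = 1.24 + 0.5288/3.6550 = 1.3847

1.38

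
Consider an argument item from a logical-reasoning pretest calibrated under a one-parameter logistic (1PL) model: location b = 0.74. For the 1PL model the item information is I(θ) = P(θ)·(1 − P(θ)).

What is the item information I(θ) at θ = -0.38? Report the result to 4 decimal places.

P = 1/(1+e^{1.1200}) = 0.2460
P(1−P) = 0.2460 × 0.7540 = 0.1855
I = P(1−P) = 0.18549

0.1855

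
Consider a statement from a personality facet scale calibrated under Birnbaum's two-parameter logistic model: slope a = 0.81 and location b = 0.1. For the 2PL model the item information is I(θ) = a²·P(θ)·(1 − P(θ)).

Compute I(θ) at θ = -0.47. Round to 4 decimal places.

P = 1/(1+e^{0.4617}) = 0.3866
P(1−P) = 0.3866 × 0.6134 = 0.2371
I = a² × P(1−P) = 0.81² × 0.2371 = 0.15559

0.1556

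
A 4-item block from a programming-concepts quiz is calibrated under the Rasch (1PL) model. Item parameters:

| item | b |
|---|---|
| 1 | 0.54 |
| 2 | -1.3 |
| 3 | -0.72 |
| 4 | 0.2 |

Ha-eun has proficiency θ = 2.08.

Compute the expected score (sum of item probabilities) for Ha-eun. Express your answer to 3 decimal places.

3.601

P(θ) = 1 / (1 + exp(−(θ − b)))
P_1 = 1/(1+e^{-1.5400}) = 0.8235
P_2 = 1/(1+e^{-3.3800}) = 0.9671
P_3 = 1/(1+e^{-2.8000}) = 0.9427
P_4 = 1/(1+e^{-1.8800}) = 0.8676
E[score] = 0.8235 + 0.9671 + 0.9427 + 0.8676 = 3.6008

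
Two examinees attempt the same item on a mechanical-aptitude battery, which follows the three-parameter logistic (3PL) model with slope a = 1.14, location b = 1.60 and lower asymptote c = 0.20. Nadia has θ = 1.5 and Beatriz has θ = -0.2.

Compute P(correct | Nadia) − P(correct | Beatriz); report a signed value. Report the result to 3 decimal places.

P(θ) = c + (1 − c) · 1 / (1 + exp(−a(θ − b)))
P(Nadia) = 0.5772  [exponent -0.1140]
P(Beatriz) = 0.2911  [exponent -2.0520]
Difference = 0.5772 − 0.2911 = 0.2861

0.286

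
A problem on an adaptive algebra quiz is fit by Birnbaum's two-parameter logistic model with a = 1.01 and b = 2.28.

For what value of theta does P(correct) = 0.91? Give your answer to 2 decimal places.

P(theta) = 1 / (1 + exp(−a(theta − b)))
logit = ln(0.9100/0.0900) = 2.3136
theta = b + logit/(a) = 2.28 + 2.3136/1.0100 = 4.5707

4.57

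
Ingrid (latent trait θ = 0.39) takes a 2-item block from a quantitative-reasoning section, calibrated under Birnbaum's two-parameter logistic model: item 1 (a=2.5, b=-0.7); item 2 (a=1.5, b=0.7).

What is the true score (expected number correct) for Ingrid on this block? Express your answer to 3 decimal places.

P(θ) = 1 / (1 + exp(−a(θ − b)))
P_1 = 1/(1+e^{-2.7250}) = 0.9385
P_2 = 1/(1+e^{0.4650}) = 0.3858
E[score] = 0.9385 + 0.3858 = 1.3243

1.324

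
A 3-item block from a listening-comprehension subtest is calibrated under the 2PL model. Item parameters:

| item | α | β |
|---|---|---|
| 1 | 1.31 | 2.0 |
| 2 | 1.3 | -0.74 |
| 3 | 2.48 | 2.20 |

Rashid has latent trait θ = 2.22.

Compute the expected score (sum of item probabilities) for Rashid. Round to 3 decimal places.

2.063

P(θ) = 1 / (1 + exp(−α(θ − β)))
P_1 = 1/(1+e^{-0.2882}) = 0.5716
P_2 = 1/(1+e^{-3.8480}) = 0.9791
P_3 = 1/(1+e^{-0.0496}) = 0.5124
E[score] = 0.5716 + 0.9791 + 0.5124 = 2.0631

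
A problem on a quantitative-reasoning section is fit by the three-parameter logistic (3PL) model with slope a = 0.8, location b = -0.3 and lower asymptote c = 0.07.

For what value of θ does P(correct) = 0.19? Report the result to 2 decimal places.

-2.69

P(θ) = c + (1 − c) · 1 / (1 + exp(−a(θ − b)))
Remove guessing floor: (0.19 − 0.07)/(1 − 0.07) = 0.1290
logit = ln(0.1290/0.8710) = -1.9095
θ = b + logit/(a) = -0.3 + (-1.9095)/0.8000 = -2.6869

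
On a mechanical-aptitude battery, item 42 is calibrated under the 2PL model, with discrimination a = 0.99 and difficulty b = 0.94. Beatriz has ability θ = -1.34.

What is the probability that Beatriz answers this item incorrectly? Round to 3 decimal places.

0.905

P(θ) = 1 / (1 + exp(−a(θ − b)))
Exponent: 0.99 × (-1.34 − 0.94) = -2.2572
1/(1 + e^{2.2572}) = 0.0947
P(incorrect) = 1 − 0.0947 = 0.9053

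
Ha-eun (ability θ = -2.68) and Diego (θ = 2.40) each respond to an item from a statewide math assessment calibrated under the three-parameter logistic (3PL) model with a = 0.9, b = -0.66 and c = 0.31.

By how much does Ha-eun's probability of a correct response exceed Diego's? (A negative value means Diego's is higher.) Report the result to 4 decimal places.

-0.5523

P(θ) = c + (1 − c) · 1 / (1 + exp(−a(θ − b)))
P(Ha-eun) = 0.4064  [exponent -1.8180]
P(Diego) = 0.9587  [exponent 2.7540]
Difference = 0.4064 − 0.9587 = -0.5523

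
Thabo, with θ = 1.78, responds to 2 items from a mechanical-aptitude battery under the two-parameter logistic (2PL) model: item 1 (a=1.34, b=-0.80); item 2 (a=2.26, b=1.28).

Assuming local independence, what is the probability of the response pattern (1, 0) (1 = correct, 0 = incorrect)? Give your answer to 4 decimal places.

P(θ) = 1 / (1 + exp(−a(θ − b)))
P_1 = 1/(1+e^{-3.4572}) = 0.9694
P_2 = 1/(1+e^{-1.1300}) = 0.7558
L = P_1 × (1−P_2) = 0.9694 × 0.2442 = 0.23670

0.2367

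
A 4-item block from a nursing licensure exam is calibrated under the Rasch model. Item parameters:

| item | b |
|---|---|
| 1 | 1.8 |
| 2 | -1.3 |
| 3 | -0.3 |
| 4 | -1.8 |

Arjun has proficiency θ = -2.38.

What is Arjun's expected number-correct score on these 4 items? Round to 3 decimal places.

0.739

P(θ) = 1 / (1 + exp(−(θ − b)))
P_1 = 1/(1+e^{4.1800}) = 0.0151
P_2 = 1/(1+e^{1.0800}) = 0.2535
P_3 = 1/(1+e^{2.0800}) = 0.1111
P_4 = 1/(1+e^{0.5800}) = 0.3589
E[score] = 0.0151 + 0.2535 + 0.1111 + 0.3589 = 0.7386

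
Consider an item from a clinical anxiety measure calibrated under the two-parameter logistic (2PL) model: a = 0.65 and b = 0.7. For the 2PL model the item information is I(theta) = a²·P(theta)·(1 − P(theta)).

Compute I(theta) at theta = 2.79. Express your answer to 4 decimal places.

P = 1/(1+e^{-1.3585}) = 0.7955
P(1−P) = 0.7955 × 0.2045 = 0.1627
I = a² × P(1−P) = 0.65² × 0.1627 = 0.06873

0.0687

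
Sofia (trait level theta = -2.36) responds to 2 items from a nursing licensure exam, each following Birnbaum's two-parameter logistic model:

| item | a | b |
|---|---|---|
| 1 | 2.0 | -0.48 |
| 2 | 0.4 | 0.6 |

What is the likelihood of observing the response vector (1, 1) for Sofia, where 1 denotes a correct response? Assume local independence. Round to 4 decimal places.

0.0053

P(theta) = 1 / (1 + exp(−a(theta − b)))
P_1 = 1/(1+e^{3.7600}) = 0.0228
P_2 = 1/(1+e^{1.1840}) = 0.2343
L = P_1 × P_2 = 0.0228 × 0.2343 = 0.00533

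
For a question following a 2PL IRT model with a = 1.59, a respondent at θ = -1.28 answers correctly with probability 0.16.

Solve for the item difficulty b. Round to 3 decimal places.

P(θ) = 1 / (1 + exp(−a(θ − b)))
logit(0.16) = ln(0.16/0.84) = -1.6582
b = θ − logit/(a) = -1.28 − (-1.6582)/1.5900 = -0.2371

-0.237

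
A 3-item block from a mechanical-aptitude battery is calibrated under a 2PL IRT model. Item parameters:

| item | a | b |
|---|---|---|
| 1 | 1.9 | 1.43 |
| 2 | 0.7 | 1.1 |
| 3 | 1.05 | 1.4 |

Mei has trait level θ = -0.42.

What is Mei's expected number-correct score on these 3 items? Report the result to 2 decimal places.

P(θ) = 1 / (1 + exp(−a(θ − b)))
P_1 = 1/(1+e^{3.5150}) = 0.0289
P_2 = 1/(1+e^{1.0640}) = 0.2565
P_3 = 1/(1+e^{1.9110}) = 0.1289
E[score] = 0.0289 + 0.2565 + 0.1289 = 0.4143

0.41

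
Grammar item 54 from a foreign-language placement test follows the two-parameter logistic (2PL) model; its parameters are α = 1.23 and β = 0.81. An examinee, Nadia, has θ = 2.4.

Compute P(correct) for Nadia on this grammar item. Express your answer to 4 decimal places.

P(θ) = 1 / (1 + exp(−α(θ − β)))
Exponent: 1.23 × (2.4 − 0.81) = 1.9557
1/(1 + e^{-1.9557}) = 0.8761

0.8761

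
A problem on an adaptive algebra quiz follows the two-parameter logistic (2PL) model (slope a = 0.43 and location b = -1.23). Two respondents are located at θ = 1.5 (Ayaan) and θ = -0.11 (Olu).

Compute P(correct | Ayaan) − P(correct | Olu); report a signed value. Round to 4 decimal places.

P(θ) = 1 / (1 + exp(−a(θ − b)))
P(Ayaan) = 0.7638  [exponent 1.1739]
P(Olu) = 0.6181  [exponent 0.4816]
Difference = 0.7638 − 0.6181 = 0.1457

0.1457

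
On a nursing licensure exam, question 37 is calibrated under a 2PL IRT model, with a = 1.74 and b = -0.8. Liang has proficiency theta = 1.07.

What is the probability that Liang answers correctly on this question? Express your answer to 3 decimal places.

P(theta) = 1 / (1 + exp(−a(theta − b)))
Exponent: 1.74 × (1.07 − (-0.8)) = 3.2538
1/(1 + e^{-3.2538}) = 0.9628

0.963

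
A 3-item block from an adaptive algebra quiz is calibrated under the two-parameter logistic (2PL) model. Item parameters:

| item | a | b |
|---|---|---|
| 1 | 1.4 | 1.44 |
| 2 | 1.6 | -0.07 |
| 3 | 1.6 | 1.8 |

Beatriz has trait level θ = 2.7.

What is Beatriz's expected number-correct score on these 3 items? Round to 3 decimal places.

2.650

P(θ) = 1 / (1 + exp(−a(θ − b)))
P_1 = 1/(1+e^{-1.7640}) = 0.8537
P_2 = 1/(1+e^{-4.4320}) = 0.9882
P_3 = 1/(1+e^{-1.4400}) = 0.8085
E[score] = 0.8537 + 0.9882 + 0.8085 = 2.6504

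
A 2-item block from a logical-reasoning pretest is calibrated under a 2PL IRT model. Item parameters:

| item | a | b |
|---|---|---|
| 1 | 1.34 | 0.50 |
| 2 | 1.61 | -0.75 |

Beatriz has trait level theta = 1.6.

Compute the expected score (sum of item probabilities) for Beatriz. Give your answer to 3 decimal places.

P(theta) = 1 / (1 + exp(−a(theta − b)))
P_1 = 1/(1+e^{-1.4740}) = 0.8137
P_2 = 1/(1+e^{-3.7835}) = 0.9778
E[score] = 0.8137 + 0.9778 = 1.7914

1.791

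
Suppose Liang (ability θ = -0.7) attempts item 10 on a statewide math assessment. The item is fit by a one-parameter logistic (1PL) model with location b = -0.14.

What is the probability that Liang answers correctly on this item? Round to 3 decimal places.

P(θ) = 1 / (1 + exp(−(θ − b)))
Exponent: (-0.7 − (-0.14)) = -0.5600
1/(1 + e^{0.5600}) = 0.3635
P = 0.3635

0.364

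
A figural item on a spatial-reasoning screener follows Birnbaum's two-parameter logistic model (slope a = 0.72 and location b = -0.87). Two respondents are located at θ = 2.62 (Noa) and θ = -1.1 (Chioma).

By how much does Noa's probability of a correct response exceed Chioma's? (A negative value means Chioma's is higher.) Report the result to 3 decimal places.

P(θ) = 1 / (1 + exp(−a(θ − b)))
P(Noa) = 0.9250  [exponent 2.5128]
P(Chioma) = 0.4587  [exponent -0.1656]
Difference = 0.9250 − 0.4587 = 0.4663

0.466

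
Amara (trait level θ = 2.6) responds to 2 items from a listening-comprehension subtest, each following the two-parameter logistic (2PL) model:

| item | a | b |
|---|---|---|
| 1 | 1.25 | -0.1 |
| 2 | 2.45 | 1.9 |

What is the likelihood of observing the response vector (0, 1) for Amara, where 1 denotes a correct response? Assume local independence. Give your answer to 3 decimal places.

P(θ) = 1 / (1 + exp(−a(θ − b)))
P_1 = 1/(1+e^{-3.3750}) = 0.9669
P_2 = 1/(1+e^{-1.7150}) = 0.8475
L = (1−P_1) × P_2 = 0.0331 × 0.8475 = 0.02804

0.028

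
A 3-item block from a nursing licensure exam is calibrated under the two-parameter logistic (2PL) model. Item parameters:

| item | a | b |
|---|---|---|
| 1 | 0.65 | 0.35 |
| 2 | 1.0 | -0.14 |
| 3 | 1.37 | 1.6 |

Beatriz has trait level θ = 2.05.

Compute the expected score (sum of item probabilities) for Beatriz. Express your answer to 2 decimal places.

2.30

P(θ) = 1 / (1 + exp(−a(θ − b)))
P_1 = 1/(1+e^{-1.1050}) = 0.7512
P_2 = 1/(1+e^{-2.1900}) = 0.8993
P_3 = 1/(1+e^{-0.6165}) = 0.6494
E[score] = 0.7512 + 0.8993 + 0.6494 = 2.3000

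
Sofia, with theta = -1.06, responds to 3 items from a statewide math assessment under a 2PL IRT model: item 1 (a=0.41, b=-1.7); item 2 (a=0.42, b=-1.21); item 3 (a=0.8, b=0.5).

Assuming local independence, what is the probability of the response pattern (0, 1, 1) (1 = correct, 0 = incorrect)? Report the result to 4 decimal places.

P(theta) = 1 / (1 + exp(−a(theta − b)))
P_1 = 1/(1+e^{-0.2624}) = 0.5652
P_2 = 1/(1+e^{-0.0630}) = 0.5157
P_3 = 1/(1+e^{1.2480}) = 0.2230
L = (1−P_1) × P_2 × P_3 = 0.4348 × 0.5157 × 0.2230 = 0.05001

0.0500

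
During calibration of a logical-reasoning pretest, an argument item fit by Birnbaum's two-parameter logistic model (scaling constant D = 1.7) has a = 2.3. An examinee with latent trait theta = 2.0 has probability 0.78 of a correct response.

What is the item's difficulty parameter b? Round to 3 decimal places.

P(theta) = 1 / (1 + exp(−D·a(theta − b)))
logit(0.78) = ln(0.78/0.22) = 1.2657
b = theta − logit/(1.7·a) = 2.0 − 1.2657/3.9100 = 1.6763

1.676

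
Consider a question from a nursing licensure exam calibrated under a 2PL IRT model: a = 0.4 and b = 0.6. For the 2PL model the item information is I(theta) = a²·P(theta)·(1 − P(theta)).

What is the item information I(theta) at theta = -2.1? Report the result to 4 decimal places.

P = 1/(1+e^{1.0800}) = 0.2535
P(1−P) = 0.2535 × 0.7465 = 0.1892
I = a² × P(1−P) = 0.4² × 0.1892 = 0.03028

0.0303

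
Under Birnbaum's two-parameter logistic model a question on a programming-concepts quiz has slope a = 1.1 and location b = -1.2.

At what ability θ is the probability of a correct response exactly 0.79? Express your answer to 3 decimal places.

P(θ) = 1 / (1 + exp(−a(θ − b)))
logit = ln(0.7900/0.2100) = 1.3249
θ = b + logit/(a) = -1.2 + 1.3249/1.1000 = 0.0045

0.004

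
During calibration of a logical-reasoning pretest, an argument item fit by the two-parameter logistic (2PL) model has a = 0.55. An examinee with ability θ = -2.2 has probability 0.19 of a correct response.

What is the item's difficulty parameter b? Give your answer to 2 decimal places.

0.44

P(θ) = 1 / (1 + exp(−a(θ − b)))
logit(0.19) = ln(0.19/0.81) = -1.4500
b = θ − logit/(a) = -2.2 − (-1.4500)/0.5500 = 0.4364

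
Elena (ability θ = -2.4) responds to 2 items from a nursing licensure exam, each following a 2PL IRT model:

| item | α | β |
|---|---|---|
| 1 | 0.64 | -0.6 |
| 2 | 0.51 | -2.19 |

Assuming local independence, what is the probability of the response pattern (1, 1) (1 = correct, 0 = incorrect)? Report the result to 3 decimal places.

0.114

P(θ) = 1 / (1 + exp(−α(θ − β)))
P_1 = 1/(1+e^{1.1520}) = 0.2401
P_2 = 1/(1+e^{0.1071}) = 0.4733
L = P_1 × P_2 = 0.2401 × 0.4733 = 0.11364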